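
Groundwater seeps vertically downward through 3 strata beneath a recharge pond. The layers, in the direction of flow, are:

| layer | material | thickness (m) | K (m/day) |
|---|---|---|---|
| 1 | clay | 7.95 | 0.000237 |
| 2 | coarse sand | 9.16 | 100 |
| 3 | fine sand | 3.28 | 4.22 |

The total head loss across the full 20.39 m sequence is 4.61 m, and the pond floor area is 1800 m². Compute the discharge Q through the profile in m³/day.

Flow is perpendicular to layering, so the layers act in series and the equivalent K is the thickness-weighted harmonic mean.
Total thickness L = 7.95 + 9.16 + 3.28 = 20.39 m.
Σ(b_i/K_i) = 7.95/0.000237 + 9.16/100 + 3.28/4.22 = 33545 d.
K_eq = L / Σ(b_i/K_i) = 20.39 / 33545 = 0.0006078 m/day.
Q = K_eq · A · (Δh/L) = 0.0006078 × 1800 × (4.61/20.39) = 0.2474 m³/day.

0.247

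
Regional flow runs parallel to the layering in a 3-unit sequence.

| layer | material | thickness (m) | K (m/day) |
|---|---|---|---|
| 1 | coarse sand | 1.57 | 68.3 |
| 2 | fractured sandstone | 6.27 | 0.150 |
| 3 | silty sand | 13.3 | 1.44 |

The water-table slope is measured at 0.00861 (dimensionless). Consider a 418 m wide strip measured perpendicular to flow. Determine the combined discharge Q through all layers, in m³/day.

458

Flow is parallel to layering, so each bed carries its own Darcy discharge and the transmissivities add.
Σ(K_i·b_i) = 68.3×1.57 + 0.150×6.27 + 1.44×13.3 = 127.3 m²/day.
Hydraulic gradient i = 0.00861.
Q = Σ(K_i·b_i) · W · i = 127.3 × 418 × 0.008610 = 458.2 m³/day.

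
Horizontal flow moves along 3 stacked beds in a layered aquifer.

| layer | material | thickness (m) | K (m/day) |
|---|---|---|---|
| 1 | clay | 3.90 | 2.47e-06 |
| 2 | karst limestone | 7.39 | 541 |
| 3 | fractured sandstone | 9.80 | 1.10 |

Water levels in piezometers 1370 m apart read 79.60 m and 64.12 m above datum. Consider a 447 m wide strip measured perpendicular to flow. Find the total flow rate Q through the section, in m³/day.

Flow is parallel to layering, so each bed carries its own Darcy discharge and the transmissivities add.
Σ(K_i·b_i) = 2.47e-06×3.90 + 541×7.39 + 1.10×9.80 = 4009 m²/day.
Hydraulic gradient i = (79.60 − 64.12) / 1370 = 15.48 / 1370 = 0.01130.
Q = Σ(K_i·b_i) · W · i = 4009 × 447 × 0.01130 = 20247 m³/day.

20200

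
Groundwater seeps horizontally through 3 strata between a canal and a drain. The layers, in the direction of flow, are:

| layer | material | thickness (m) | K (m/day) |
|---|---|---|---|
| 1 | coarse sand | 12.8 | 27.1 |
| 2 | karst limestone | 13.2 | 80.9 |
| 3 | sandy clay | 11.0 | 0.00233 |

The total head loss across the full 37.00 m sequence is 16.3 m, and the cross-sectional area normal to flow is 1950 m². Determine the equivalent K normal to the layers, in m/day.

0.00784

Flow is perpendicular to layering, so the layers act in series and the equivalent K is the thickness-weighted harmonic mean.
Total thickness L = 12.8 + 13.2 + 11.0 = 37.00 m.
Σ(b_i/K_i) = 12.8/27.1 + 13.2/80.9 + 11.0/0.00233 = 4722 d.
K_eq = L / Σ(b_i/K_i) = 37.00 / 4722 = 0.007836 m/day.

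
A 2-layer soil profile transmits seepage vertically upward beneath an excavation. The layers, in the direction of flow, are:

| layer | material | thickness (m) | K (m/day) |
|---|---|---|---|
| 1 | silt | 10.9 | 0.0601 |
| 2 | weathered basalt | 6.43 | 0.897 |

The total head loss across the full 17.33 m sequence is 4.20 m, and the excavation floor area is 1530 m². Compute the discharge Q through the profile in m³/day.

34.1

Flow is perpendicular to layering, so the layers act in series and the equivalent K is the thickness-weighted harmonic mean.
Total thickness L = 10.9 + 6.43 = 17.33 m.
Σ(b_i/K_i) = 10.9/0.0601 + 6.43/0.897 = 188.5 d.
K_eq = L / Σ(b_i/K_i) = 17.33 / 188.5 = 0.09192 m/day.
Q = K_eq · A · (Δh/L) = 0.09192 × 1530 × (4.20/17.33) = 34.08 m³/day.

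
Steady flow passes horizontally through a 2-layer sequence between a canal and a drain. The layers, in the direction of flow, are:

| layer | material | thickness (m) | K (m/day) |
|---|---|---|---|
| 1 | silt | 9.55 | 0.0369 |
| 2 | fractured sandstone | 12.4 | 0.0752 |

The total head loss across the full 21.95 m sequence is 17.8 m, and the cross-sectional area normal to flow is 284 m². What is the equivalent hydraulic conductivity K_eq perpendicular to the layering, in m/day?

Flow is perpendicular to layering, so the layers act in series and the equivalent K is the thickness-weighted harmonic mean.
Total thickness L = 9.55 + 12.4 = 21.95 m.
Σ(b_i/K_i) = 9.55/0.0369 + 12.4/0.0752 = 423.7 d.
K_eq = L / Σ(b_i/K_i) = 21.95 / 423.7 = 0.05181 m/day.

0.0518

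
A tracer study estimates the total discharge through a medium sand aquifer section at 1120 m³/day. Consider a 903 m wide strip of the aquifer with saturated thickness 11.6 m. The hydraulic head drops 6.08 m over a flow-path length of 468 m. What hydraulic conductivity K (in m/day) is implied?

8.23

Cross-sectional area A = 903 × 11.6 = 10475 m².
Hydraulic gradient i = Δh / L = 6.08 / 468 = 0.01299.
From Q = K·A·i, K = Q / (A·i) = 1120 / (10475 × 0.01299) = 8.230 m/day.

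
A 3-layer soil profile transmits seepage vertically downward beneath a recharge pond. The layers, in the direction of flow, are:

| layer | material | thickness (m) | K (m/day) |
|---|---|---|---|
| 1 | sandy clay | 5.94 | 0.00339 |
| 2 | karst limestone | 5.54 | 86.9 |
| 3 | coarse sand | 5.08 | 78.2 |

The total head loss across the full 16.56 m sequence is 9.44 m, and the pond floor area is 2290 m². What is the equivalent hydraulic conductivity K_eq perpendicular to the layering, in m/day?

Flow is perpendicular to layering, so the layers act in series and the equivalent K is the thickness-weighted harmonic mean.
Total thickness L = 5.94 + 5.54 + 5.08 = 16.56 m.
Σ(b_i/K_i) = 5.94/0.00339 + 5.54/86.9 + 5.08/78.2 = 1752 d.
K_eq = L / Σ(b_i/K_i) = 16.56 / 1752 = 0.009450 m/day.

0.00945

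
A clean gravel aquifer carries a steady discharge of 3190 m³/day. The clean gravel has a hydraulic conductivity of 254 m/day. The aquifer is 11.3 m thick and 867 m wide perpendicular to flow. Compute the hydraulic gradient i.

Cross-sectional area A = 867 × 11.3 = 9797 m².
From Q = K·A·i, i = Q / (K·A) = 3190 / (254.0 × 9797) = 0.001282.

0.00128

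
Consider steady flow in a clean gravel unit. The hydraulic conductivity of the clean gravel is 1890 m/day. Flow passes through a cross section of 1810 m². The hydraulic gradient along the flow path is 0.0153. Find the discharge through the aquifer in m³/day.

52300

Hydraulic gradient i = 0.0153.
Darcy's law: Q = K · A · i = 1890 × 1810 × 0.01530 = 52340 m³/day.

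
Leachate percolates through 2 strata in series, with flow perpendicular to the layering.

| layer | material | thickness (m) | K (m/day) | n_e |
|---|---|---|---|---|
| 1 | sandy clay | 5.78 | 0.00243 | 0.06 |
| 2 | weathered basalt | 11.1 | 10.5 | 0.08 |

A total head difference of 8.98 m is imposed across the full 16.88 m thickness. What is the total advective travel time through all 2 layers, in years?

0.896

With flow normal to the layers, continuity requires the same specific discharge q through every layer.
Σ(b_i/K_i) = 5.78/0.00243 + 11.1/10.5 = 2380 d.
q = Δh / Σ(b_i/K_i) = 8.98 / 2380 = 0.003774 m/day.
In each layer the seepage velocity is v_i = q/n_i, so the layer transit time is t_i = b_i·n_i / q:
  layer 1 (sandy clay): t_1 = 5.78 × 0.06 / 0.003774 = 91.90 d
  layer 2 (weathered basalt): t_2 = 11.1 × 0.08 / 0.003774 = 235.3 d
Total t = Σ t_i = 327.2 days = 0.8959 years.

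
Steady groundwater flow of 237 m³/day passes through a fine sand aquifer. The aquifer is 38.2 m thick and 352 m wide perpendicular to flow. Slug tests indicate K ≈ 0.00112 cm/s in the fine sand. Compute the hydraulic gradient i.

0.0182

Convert K: 0.00112 cm/s × 864 = 0.9677 m/day.
Cross-sectional area A = 352 × 38.2 = 13446 m².
From Q = K·A·i, i = Q / (K·A) = 237 / (0.9677 × 13446) = 0.01821.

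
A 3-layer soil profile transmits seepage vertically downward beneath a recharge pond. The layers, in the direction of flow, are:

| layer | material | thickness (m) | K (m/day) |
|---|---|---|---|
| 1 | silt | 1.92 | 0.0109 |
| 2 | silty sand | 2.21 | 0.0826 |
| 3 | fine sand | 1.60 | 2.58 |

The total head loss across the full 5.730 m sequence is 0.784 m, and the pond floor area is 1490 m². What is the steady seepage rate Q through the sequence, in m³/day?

5.74

Flow is perpendicular to layering, so the layers act in series and the equivalent K is the thickness-weighted harmonic mean.
Total thickness L = 1.92 + 2.21 + 1.60 = 5.730 m.
Σ(b_i/K_i) = 1.92/0.0109 + 2.21/0.0826 + 1.60/2.58 = 203.5 d.
K_eq = L / Σ(b_i/K_i) = 5.730 / 203.5 = 0.02815 m/day.
Q = K_eq · A · (Δh/L) = 0.02815 × 1490 × (0.784/5.730) = 5.740 m³/day.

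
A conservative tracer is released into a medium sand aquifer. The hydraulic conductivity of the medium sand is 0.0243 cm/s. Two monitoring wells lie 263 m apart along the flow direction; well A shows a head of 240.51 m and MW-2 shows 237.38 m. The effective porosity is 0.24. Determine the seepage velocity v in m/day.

Convert K: 0.0243 cm/s × 864 = 21.00 m/day.
Hydraulic gradient i = (240.51 − 237.38) / 263 = 3.13 / 263 = 0.01190.
Darcy flux q = K · i = 21.00 × 0.01190 = 0.2499 m/day.
Seepage velocity v = q / n_e = 0.2499 / 0.24 = 1.041 m/day.

1.04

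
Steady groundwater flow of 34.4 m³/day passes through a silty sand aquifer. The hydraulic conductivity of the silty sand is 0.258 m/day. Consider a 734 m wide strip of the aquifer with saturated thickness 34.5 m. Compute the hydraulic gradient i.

0.00527

Cross-sectional area A = 734 × 34.5 = 25323 m².
From Q = K·A·i, i = Q / (K·A) = 34.4 / (0.2580 × 25323) = 0.005265.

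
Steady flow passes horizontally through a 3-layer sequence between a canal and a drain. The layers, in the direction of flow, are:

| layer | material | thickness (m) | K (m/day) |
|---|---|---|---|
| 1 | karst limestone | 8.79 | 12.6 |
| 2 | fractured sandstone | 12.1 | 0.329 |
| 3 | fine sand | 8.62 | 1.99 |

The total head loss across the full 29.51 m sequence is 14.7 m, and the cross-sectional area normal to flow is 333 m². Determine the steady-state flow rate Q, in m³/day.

117

Flow is perpendicular to layering, so the layers act in series and the equivalent K is the thickness-weighted harmonic mean.
Total thickness L = 8.79 + 12.1 + 8.62 = 29.51 m.
Σ(b_i/K_i) = 8.79/12.6 + 12.1/0.329 + 8.62/1.99 = 41.81 d.
K_eq = L / Σ(b_i/K_i) = 29.51 / 41.81 = 0.7059 m/day.
Q = K_eq · A · (Δh/L) = 0.7059 × 333 × (14.7/29.51) = 117.1 m³/day.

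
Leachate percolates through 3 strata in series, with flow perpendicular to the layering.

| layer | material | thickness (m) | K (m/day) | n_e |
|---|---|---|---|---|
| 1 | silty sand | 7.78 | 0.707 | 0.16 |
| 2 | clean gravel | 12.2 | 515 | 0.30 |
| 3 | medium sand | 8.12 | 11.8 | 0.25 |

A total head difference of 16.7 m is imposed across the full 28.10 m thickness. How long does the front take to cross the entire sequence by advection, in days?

4.87

With flow normal to the layers, continuity requires the same specific discharge q through every layer.
Σ(b_i/K_i) = 7.78/0.707 + 12.2/515 + 8.12/11.8 = 11.72 d.
q = Δh / Σ(b_i/K_i) = 16.7 / 11.72 = 1.425 m/day.
In each layer the seepage velocity is v_i = q/n_i, so the layer transit time is t_i = b_i·n_i / q:
  layer 1 (silty sand): t_1 = 7.78 × 0.16 / 1.425 = 0.8733 d
  layer 2 (clean gravel): t_2 = 12.2 × 0.30 / 1.425 = 2.568 d
  layer 3 (medium sand): t_3 = 8.12 × 0.25 / 1.425 = 1.424 d
Total t = Σ t_i = 4.865 days.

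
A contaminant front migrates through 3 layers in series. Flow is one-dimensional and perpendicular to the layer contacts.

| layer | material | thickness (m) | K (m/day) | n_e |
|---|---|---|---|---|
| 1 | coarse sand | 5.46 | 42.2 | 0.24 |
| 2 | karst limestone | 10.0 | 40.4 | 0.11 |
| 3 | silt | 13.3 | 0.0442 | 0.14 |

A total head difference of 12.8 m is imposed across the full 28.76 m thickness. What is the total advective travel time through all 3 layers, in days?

With flow normal to the layers, continuity requires the same specific discharge q through every layer.
Σ(b_i/K_i) = 5.46/42.2 + 10.0/40.4 + 13.3/0.0442 = 301.3 d.
q = Δh / Σ(b_i/K_i) = 12.8 / 301.3 = 0.04249 m/day.
In each layer the seepage velocity is v_i = q/n_i, so the layer transit time is t_i = b_i·n_i / q:
  layer 1 (coarse sand): t_1 = 5.46 × 0.24 / 0.04249 = 30.84 d
  layer 2 (karst limestone): t_2 = 10.0 × 0.11 / 0.04249 = 25.89 d
  layer 3 (silt): t_3 = 13.3 × 0.14 / 0.04249 = 43.83 d
Total t = Σ t_i = 100.6 days.

101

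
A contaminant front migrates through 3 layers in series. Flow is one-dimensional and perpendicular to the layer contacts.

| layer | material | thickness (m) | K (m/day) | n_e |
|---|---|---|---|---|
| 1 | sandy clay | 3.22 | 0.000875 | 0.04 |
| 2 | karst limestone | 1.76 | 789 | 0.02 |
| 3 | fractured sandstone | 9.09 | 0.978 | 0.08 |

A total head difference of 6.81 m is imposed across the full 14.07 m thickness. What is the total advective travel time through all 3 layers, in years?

1.32

With flow normal to the layers, continuity requires the same specific discharge q through every layer.
Σ(b_i/K_i) = 3.22/0.000875 + 1.76/789 + 9.09/0.978 = 3689 d.
q = Δh / Σ(b_i/K_i) = 6.81 / 3689 = 0.001846 m/day.
In each layer the seepage velocity is v_i = q/n_i, so the layer transit time is t_i = b_i·n_i / q:
  layer 1 (sandy clay): t_1 = 3.22 × 0.04 / 0.001846 = 69.78 d
  layer 2 (karst limestone): t_2 = 1.76 × 0.02 / 0.001846 = 19.07 d
  layer 3 (fractured sandstone): t_3 = 9.09 × 0.08 / 0.001846 = 394.0 d
Total t = Σ t_i = 482.8 days = 1.322 years.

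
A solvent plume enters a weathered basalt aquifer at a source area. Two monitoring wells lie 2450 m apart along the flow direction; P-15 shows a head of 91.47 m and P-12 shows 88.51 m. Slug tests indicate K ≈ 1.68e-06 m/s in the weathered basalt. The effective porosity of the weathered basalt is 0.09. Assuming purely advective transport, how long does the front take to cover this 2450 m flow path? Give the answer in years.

Convert K: 1.68e-06 m/s × 86400 = 0.1452 m/day.
Hydraulic gradient i = (91.47 − 88.51) / 2450 = 2.96 / 2450 = 0.001208.
Darcy flux q = K · i = 0.1452 × 0.001208 = 0.0001754 m/day.
Seepage velocity v = q / n_e = 0.0001754 / 0.09 = 0.001949 m/day.
Travel time t = L / v = 2450 / 0.001949 = 1.257e+06 days = 3442 years.

3440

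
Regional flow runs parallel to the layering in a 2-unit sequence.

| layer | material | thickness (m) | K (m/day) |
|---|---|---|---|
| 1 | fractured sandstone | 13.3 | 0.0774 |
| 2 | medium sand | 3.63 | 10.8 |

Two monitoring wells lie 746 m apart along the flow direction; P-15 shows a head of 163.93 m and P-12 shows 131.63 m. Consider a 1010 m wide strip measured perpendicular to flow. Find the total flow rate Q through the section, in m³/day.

1760

Flow is parallel to layering, so each bed carries its own Darcy discharge and the transmissivities add.
Σ(K_i·b_i) = 0.0774×13.3 + 10.8×3.63 = 40.23 m²/day.
Hydraulic gradient i = (163.93 − 131.63) / 746 = 32.3 / 746 = 0.04330.
Q = Σ(K_i·b_i) · W · i = 40.23 × 1010 × 0.04330 = 1759 m³/day.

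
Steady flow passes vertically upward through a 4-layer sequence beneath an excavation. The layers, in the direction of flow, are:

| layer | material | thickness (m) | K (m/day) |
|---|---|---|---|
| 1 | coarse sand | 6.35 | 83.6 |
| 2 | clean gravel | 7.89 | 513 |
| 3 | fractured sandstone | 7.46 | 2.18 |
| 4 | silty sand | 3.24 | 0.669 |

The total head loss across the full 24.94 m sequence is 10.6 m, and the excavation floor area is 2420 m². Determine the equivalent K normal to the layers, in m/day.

Flow is perpendicular to layering, so the layers act in series and the equivalent K is the thickness-weighted harmonic mean.
Total thickness L = 6.35 + 7.89 + 7.46 + 3.24 = 24.94 m.
Σ(b_i/K_i) = 6.35/83.6 + 7.89/513 + 7.46/2.18 + 3.24/0.669 = 8.356 d.
K_eq = L / Σ(b_i/K_i) = 24.94 / 8.356 = 2.985 m/day.

2.98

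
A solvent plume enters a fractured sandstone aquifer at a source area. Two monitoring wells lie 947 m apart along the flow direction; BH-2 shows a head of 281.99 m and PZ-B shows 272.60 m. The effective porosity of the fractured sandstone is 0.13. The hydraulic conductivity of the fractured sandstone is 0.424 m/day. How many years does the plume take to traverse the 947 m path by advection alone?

80.2

Hydraulic gradient i = (281.99 − 272.60) / 947 = 9.39 / 947 = 0.009916.
Darcy flux q = K · i = 0.4240 × 0.009916 = 0.004204 m/day.
Seepage velocity v = q / n_e = 0.004204 / 0.13 = 0.03234 m/day.
Travel time t = L / v = 947 / 0.03234 = 29283 days = 80.17 years.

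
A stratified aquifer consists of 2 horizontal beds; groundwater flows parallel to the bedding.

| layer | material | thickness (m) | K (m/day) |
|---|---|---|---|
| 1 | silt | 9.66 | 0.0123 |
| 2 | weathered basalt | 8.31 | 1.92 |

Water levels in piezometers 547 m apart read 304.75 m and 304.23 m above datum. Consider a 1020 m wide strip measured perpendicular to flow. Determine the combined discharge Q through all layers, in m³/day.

15.6

Flow is parallel to layering, so each bed carries its own Darcy discharge and the transmissivities add.
Σ(K_i·b_i) = 0.0123×9.66 + 1.92×8.31 = 16.07 m²/day.
Hydraulic gradient i = (304.75 − 304.23) / 547 = 0.52 / 547 = 0.0009506.
Q = Σ(K_i·b_i) · W · i = 16.07 × 1020 × 0.0009506 = 15.59 m³/day.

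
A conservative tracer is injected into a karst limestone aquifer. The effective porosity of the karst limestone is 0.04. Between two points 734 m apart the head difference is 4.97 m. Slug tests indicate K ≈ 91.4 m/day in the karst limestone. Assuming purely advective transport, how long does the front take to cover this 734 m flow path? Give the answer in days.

47.4

Hydraulic gradient i = Δh / L = 4.97 / 734 = 0.006771.
Darcy flux q = K · i = 91.40 × 0.006771 = 0.6189 m/day.
Seepage velocity v = q / n_e = 0.6189 / 0.04 = 15.47 m/day.
Travel time t = L / v = 734 / 15.47 = 47.44 days.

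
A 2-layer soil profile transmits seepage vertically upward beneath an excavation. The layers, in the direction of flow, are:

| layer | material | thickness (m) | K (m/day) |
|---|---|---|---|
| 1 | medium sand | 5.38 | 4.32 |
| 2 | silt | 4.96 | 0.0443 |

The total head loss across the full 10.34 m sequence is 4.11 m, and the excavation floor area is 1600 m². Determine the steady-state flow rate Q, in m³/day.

Flow is perpendicular to layering, so the layers act in series and the equivalent K is the thickness-weighted harmonic mean.
Total thickness L = 5.38 + 4.96 = 10.34 m.
Σ(b_i/K_i) = 5.38/4.32 + 4.96/0.0443 = 113.2 d.
K_eq = L / Σ(b_i/K_i) = 10.34 / 113.2 = 0.09134 m/day.
Q = K_eq · A · (Δh/L) = 0.09134 × 1600 × (4.11/10.34) = 58.09 m³/day.

58.1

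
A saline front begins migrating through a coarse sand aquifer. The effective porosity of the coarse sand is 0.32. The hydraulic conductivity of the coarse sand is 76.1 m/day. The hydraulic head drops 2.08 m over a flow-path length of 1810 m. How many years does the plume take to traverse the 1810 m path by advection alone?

Hydraulic gradient i = Δh / L = 2.08 / 1810 = 0.001149.
Darcy flux q = K · i = 76.10 × 0.001149 = 0.08745 m/day.
Seepage velocity v = q / n_e = 0.08745 / 0.32 = 0.2733 m/day.
Travel time t = L / v = 1810 / 0.2733 = 6623 days = 18.13 years.

18.1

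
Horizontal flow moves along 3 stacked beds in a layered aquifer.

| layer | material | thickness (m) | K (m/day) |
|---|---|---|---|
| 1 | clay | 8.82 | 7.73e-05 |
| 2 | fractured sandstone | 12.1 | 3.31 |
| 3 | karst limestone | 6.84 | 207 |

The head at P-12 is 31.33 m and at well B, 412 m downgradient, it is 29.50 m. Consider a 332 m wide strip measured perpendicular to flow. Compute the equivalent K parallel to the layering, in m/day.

52.4

Flow is parallel to layering, so each bed carries its own Darcy discharge and the transmissivities add.
Σ(K_i·b_i) = 7.73e-05×8.82 + 3.31×12.1 + 207×6.84 = 1456 m²/day.
Total thickness b = 27.76 m, so K_eq = Σ(K_i·b_i)/b = 52.45 m/day.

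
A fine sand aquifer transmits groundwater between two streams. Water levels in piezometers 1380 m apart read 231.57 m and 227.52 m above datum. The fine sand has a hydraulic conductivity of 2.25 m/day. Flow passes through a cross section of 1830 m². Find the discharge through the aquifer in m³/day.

Hydraulic gradient i = (231.57 − 227.52) / 1380 = 4.05 / 1380 = 0.002935.
Darcy's law: Q = K · A · i = 2.250 × 1830 × 0.002935 = 12.08 m³/day.

12.1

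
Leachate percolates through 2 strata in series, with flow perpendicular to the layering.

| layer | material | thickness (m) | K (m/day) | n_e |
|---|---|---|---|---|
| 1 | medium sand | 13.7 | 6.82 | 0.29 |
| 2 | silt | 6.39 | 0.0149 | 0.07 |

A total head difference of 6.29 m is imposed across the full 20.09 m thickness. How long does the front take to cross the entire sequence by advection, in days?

With flow normal to the layers, continuity requires the same specific discharge q through every layer.
Σ(b_i/K_i) = 13.7/6.82 + 6.39/0.0149 = 430.9 d.
q = Δh / Σ(b_i/K_i) = 6.29 / 430.9 = 0.01460 m/day.
In each layer the seepage velocity is v_i = q/n_i, so the layer transit time is t_i = b_i·n_i / q:
  layer 1 (medium sand): t_1 = 13.7 × 0.29 / 0.01460 = 272.2 d
  layer 2 (silt): t_2 = 6.39 × 0.07 / 0.01460 = 30.64 d
Total t = Σ t_i = 302.8 days.

303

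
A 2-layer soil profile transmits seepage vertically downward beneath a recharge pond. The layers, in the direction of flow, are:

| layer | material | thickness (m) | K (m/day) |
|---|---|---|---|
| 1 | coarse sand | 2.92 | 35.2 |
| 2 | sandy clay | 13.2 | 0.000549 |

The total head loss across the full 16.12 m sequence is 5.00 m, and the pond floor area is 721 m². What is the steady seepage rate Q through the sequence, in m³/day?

Flow is perpendicular to layering, so the layers act in series and the equivalent K is the thickness-weighted harmonic mean.
Total thickness L = 2.92 + 13.2 = 16.12 m.
Σ(b_i/K_i) = 2.92/35.2 + 13.2/0.000549 = 24044 d.
K_eq = L / Σ(b_i/K_i) = 16.12 / 24044 = 0.0006704 m/day.
Q = K_eq · A · (Δh/L) = 0.0006704 × 721 × (5.00/16.12) = 0.1499 m³/day.

0.150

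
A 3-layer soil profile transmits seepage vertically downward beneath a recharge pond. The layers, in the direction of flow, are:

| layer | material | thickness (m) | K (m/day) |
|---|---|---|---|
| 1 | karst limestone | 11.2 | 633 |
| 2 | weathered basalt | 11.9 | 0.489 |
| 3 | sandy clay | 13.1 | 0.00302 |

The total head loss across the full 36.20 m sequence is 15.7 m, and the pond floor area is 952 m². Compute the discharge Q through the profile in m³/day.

3.43

Flow is perpendicular to layering, so the layers act in series and the equivalent K is the thickness-weighted harmonic mean.
Total thickness L = 11.2 + 11.9 + 13.1 = 36.20 m.
Σ(b_i/K_i) = 11.2/633 + 11.9/0.489 + 13.1/0.00302 = 4362 d.
K_eq = L / Σ(b_i/K_i) = 36.20 / 4362 = 0.008299 m/day.
Q = K_eq · A · (Δh/L) = 0.008299 × 952 × (15.7/36.20) = 3.426 m³/day.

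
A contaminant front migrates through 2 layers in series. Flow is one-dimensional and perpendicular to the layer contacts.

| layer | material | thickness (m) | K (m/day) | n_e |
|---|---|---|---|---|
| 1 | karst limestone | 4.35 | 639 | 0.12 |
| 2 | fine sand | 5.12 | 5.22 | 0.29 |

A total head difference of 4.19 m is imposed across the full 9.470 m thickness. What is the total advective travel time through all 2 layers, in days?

0.473

With flow normal to the layers, continuity requires the same specific discharge q through every layer.
Σ(b_i/K_i) = 4.35/639 + 5.12/5.22 = 0.9877 d.
q = Δh / Σ(b_i/K_i) = 4.19 / 0.9877 = 4.242 m/day.
In each layer the seepage velocity is v_i = q/n_i, so the layer transit time is t_i = b_i·n_i / q:
  layer 1 (karst limestone): t_1 = 4.35 × 0.12 / 4.242 = 0.1230 d
  layer 2 (fine sand): t_2 = 5.12 × 0.29 / 4.242 = 0.3500 d
Total t = Σ t_i = 0.4730 days.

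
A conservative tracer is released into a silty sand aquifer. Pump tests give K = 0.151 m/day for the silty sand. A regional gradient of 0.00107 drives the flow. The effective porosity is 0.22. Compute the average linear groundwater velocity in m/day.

0.000734

Hydraulic gradient i = 0.00107.
Darcy flux q = K · i = 0.1510 × 0.001070 = 0.0001616 m/day.
Seepage velocity v = q / n_e = 0.0001616 / 0.22 = 0.0007344 m/day.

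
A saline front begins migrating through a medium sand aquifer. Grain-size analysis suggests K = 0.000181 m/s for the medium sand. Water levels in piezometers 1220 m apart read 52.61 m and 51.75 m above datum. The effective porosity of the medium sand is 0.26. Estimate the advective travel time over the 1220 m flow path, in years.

Convert K: 0.000181 m/s × 86400 = 15.64 m/day.
Hydraulic gradient i = (52.61 − 51.75) / 1220 = 0.86 / 1220 = 0.0007049.
Darcy flux q = K · i = 15.64 × 0.0007049 = 0.01102 m/day.
Seepage velocity v = q / n_e = 0.01102 / 0.26 = 0.04240 m/day.
Travel time t = L / v = 1220 / 0.04240 = 28774 days = 78.78 years.

78.8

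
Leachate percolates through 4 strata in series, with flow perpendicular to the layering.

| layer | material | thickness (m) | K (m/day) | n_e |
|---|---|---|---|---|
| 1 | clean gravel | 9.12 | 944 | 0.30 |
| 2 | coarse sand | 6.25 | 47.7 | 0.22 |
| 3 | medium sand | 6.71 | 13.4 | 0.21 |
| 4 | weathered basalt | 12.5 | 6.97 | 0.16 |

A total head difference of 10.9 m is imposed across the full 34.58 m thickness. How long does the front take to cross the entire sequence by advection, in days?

1.68

With flow normal to the layers, continuity requires the same specific discharge q through every layer.
Σ(b_i/K_i) = 9.12/944 + 6.25/47.7 + 6.71/13.4 + 12.5/6.97 = 2.435 d.
q = Δh / Σ(b_i/K_i) = 10.9 / 2.435 = 4.477 m/day.
In each layer the seepage velocity is v_i = q/n_i, so the layer transit time is t_i = b_i·n_i / q:
  layer 1 (clean gravel): t_1 = 9.12 × 0.30 / 4.477 = 0.6112 d
  layer 2 (coarse sand): t_2 = 6.25 × 0.22 / 4.477 = 0.3071 d
  layer 3 (medium sand): t_3 = 6.71 × 0.21 / 4.477 = 0.3148 d
  layer 4 (weathered basalt): t_4 = 12.5 × 0.16 / 4.477 = 0.4468 d
Total t = Σ t_i = 1.680 days.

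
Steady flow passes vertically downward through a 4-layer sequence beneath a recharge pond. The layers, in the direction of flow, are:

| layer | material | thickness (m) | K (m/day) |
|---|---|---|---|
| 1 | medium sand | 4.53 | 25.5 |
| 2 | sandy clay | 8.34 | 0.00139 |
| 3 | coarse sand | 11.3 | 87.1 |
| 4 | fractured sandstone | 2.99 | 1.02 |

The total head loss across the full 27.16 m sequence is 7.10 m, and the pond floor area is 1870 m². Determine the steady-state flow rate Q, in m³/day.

2.21

Flow is perpendicular to layering, so the layers act in series and the equivalent K is the thickness-weighted harmonic mean.
Total thickness L = 4.53 + 8.34 + 11.3 + 2.99 = 27.16 m.
Σ(b_i/K_i) = 4.53/25.5 + 8.34/0.00139 + 11.3/87.1 + 2.99/1.02 = 6003 d.
K_eq = L / Σ(b_i/K_i) = 27.16 / 6003 = 0.004524 m/day.
Q = K_eq · A · (Δh/L) = 0.004524 × 1870 × (7.10/27.16) = 2.212 m³/day.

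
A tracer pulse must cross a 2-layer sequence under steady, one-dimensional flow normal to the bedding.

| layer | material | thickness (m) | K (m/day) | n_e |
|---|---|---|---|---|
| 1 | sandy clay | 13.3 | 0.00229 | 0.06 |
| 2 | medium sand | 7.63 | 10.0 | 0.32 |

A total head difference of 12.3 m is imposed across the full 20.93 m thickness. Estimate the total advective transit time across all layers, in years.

4.19

With flow normal to the layers, continuity requires the same specific discharge q through every layer.
Σ(b_i/K_i) = 13.3/0.00229 + 7.63/10.0 = 5809 d.
q = Δh / Σ(b_i/K_i) = 12.3 / 5809 = 0.002118 m/day.
In each layer the seepage velocity is v_i = q/n_i, so the layer transit time is t_i = b_i·n_i / q:
  layer 1 (sandy clay): t_1 = 13.3 × 0.06 / 0.002118 = 376.9 d
  layer 2 (medium sand): t_2 = 7.63 × 0.32 / 0.002118 = 1153 d
Total t = Σ t_i = 1530 days = 4.189 years.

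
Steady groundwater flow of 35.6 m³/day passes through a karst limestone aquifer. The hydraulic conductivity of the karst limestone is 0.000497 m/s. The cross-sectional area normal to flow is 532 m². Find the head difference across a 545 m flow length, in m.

Convert K: 0.000497 m/s × 86400 = 42.94 m/day.
From Q = K·A·i, i = Q / (K·A) = 35.6 / (42.94 × 532.0) = 0.001558.
Head loss Δh = i · L = 0.001558 × 545 = 0.8493 m.

0.849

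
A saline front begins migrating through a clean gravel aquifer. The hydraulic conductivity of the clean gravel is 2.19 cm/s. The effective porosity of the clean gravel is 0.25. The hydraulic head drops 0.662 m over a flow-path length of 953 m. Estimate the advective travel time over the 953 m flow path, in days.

Convert K: 2.19 cm/s × 864 = 1892 m/day.
Hydraulic gradient i = Δh / L = 0.662 / 953 = 0.0006946.
Darcy flux q = K · i = 1892 × 0.0006946 = 1.314 m/day.
Seepage velocity v = q / n_e = 1.314 / 0.25 = 5.258 m/day.
Travel time t = L / v = 953 / 5.258 = 181.3 days.

181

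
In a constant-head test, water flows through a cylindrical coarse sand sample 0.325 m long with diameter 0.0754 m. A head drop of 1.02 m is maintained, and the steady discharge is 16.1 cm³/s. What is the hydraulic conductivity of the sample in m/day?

Cross-sectional area A = π·(d/2)² = π × (0.0754/2)² = 0.004465 m².
Convert discharge: 16.1 cm³/s = 1.610e-05 m³/s.
Darcy's law rearranged: K = Q·L / (A·Δh) = 1.610e-05 × 0.325 / (0.004465 × 1.02) = 0.001149 m/s = 99.26 m/day.

99.3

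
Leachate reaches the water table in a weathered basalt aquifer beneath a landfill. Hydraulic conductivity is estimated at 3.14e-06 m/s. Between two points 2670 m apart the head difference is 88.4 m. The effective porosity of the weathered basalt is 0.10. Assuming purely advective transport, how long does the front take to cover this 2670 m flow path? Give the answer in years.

Convert K: 3.14e-06 m/s × 86400 = 0.2713 m/day.
Hydraulic gradient i = Δh / L = 88.4 / 2670 = 0.03311.
Darcy flux q = K · i = 0.2713 × 0.03311 = 0.008982 m/day.
Seepage velocity v = q / n_e = 0.008982 / 0.10 = 0.08982 m/day.
Travel time t = L / v = 2670 / 0.08982 = 29725 days = 81.38 years.

81.4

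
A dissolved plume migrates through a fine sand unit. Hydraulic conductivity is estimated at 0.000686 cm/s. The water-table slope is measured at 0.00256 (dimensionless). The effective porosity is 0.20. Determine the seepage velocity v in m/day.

0.00759

Convert K: 0.000686 cm/s × 864 = 0.5927 m/day.
Hydraulic gradient i = 0.00256.
Darcy flux q = K · i = 0.5927 × 0.002560 = 0.001517 m/day.
Seepage velocity v = q / n_e = 0.001517 / 0.20 = 0.007587 m/day.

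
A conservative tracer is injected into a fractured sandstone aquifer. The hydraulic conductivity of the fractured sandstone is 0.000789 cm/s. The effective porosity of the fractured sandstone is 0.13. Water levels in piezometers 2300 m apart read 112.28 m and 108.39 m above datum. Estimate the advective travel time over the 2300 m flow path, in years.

710

Convert K: 0.000789 cm/s × 864 = 0.6817 m/day.
Hydraulic gradient i = (112.28 − 108.39) / 2300 = 3.89 / 2300 = 0.001691.
Darcy flux q = K · i = 0.6817 × 0.001691 = 0.001153 m/day.
Seepage velocity v = q / n_e = 0.001153 / 0.13 = 0.008869 m/day.
Travel time t = L / v = 2300 / 0.008869 = 2.593e+05 days = 710.0 years.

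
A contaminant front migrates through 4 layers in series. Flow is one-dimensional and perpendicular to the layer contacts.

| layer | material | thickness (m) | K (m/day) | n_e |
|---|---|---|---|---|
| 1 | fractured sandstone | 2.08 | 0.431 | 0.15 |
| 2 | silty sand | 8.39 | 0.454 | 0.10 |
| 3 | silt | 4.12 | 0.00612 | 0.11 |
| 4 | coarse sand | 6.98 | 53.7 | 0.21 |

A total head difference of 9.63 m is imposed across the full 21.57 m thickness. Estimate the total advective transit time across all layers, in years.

0.608

With flow normal to the layers, continuity requires the same specific discharge q through every layer.
Σ(b_i/K_i) = 2.08/0.431 + 8.39/0.454 + 4.12/0.00612 + 6.98/53.7 = 696.6 d.
q = Δh / Σ(b_i/K_i) = 9.63 / 696.6 = 0.01382 m/day.
In each layer the seepage velocity is v_i = q/n_i, so the layer transit time is t_i = b_i·n_i / q:
  layer 1 (fractured sandstone): t_1 = 2.08 × 0.15 / 0.01382 = 22.57 d
  layer 2 (silty sand): t_2 = 8.39 × 0.10 / 0.01382 = 60.69 d
  layer 3 (silt): t_3 = 4.12 × 0.11 / 0.01382 = 32.78 d
  layer 4 (coarse sand): t_4 = 6.98 × 0.21 / 0.01382 = 106.0 d
Total t = Σ t_i = 222.1 days = 0.6080 years.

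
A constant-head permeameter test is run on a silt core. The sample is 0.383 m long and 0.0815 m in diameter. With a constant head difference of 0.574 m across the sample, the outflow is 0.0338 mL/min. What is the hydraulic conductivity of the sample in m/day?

Cross-sectional area A = π·(d/2)² = π × (0.0815/2)² = 0.005217 m².
Convert discharge: 0.0338 mL/min = 5.633e-10 m³/s.
Darcy's law rearranged: K = Q·L / (A·Δh) = 5.633e-10 × 0.383 / (0.005217 × 0.574) = 7.205e-08 m/s = 0.006225 m/day.

0.00623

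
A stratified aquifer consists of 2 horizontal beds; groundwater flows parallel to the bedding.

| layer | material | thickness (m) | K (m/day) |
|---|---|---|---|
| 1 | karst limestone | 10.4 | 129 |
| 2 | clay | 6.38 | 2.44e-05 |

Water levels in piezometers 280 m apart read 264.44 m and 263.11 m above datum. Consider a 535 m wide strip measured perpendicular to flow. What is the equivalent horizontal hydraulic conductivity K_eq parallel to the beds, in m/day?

80.0

Flow is parallel to layering, so each bed carries its own Darcy discharge and the transmissivities add.
Σ(K_i·b_i) = 129×10.4 + 2.44e-05×6.38 = 1342 m²/day.
Total thickness b = 16.78 m, so K_eq = Σ(K_i·b_i)/b = 79.95 m/day.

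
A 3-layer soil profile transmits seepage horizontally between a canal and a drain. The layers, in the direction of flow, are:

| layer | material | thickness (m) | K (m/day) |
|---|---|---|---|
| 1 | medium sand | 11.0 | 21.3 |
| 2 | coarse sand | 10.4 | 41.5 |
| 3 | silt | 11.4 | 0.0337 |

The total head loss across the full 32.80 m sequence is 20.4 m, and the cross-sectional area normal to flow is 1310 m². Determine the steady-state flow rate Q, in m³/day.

Flow is perpendicular to layering, so the layers act in series and the equivalent K is the thickness-weighted harmonic mean.
Total thickness L = 11.0 + 10.4 + 11.4 = 32.80 m.
Σ(b_i/K_i) = 11.0/21.3 + 10.4/41.5 + 11.4/0.0337 = 339.0 d.
K_eq = L / Σ(b_i/K_i) = 32.80 / 339.0 = 0.09674 m/day.
Q = K_eq · A · (Δh/L) = 0.09674 × 1310 × (20.4/32.80) = 78.82 m³/day.

78.8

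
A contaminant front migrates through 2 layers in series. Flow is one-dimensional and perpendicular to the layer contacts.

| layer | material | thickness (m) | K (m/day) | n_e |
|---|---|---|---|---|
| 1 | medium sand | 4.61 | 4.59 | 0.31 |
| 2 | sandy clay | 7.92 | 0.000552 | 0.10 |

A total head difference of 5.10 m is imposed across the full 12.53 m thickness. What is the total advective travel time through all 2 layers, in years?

17.1

With flow normal to the layers, continuity requires the same specific discharge q through every layer.
Σ(b_i/K_i) = 4.61/4.59 + 7.92/0.000552 = 14349 d.
q = Δh / Σ(b_i/K_i) = 5.10 / 14349 = 0.0003554 m/day.
In each layer the seepage velocity is v_i = q/n_i, so the layer transit time is t_i = b_i·n_i / q:
  layer 1 (medium sand): t_1 = 4.61 × 0.31 / 0.0003554 = 4021 d
  layer 2 (sandy clay): t_2 = 7.92 × 0.10 / 0.0003554 = 2228 d
Total t = Σ t_i = 6249 days = 17.11 years.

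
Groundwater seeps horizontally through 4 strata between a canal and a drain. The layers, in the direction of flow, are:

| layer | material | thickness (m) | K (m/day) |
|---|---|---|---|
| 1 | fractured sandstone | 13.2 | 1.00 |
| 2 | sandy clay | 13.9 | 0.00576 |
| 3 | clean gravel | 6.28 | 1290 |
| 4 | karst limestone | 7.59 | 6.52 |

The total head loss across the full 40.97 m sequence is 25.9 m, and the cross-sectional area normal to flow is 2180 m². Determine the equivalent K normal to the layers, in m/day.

0.0169

Flow is perpendicular to layering, so the layers act in series and the equivalent K is the thickness-weighted harmonic mean.
Total thickness L = 13.2 + 13.9 + 6.28 + 7.59 = 40.97 m.
Σ(b_i/K_i) = 13.2/1.00 + 13.9/0.00576 + 6.28/1290 + 7.59/6.52 = 2428 d.
K_eq = L / Σ(b_i/K_i) = 40.97 / 2428 = 0.01688 m/day.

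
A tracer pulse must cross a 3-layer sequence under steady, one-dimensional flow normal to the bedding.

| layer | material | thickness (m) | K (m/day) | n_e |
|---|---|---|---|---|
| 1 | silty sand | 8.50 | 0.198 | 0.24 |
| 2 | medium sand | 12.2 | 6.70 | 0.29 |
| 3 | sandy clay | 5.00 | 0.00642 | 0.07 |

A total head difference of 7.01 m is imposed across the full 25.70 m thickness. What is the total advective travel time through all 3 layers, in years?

1.91

With flow normal to the layers, continuity requires the same specific discharge q through every layer.
Σ(b_i/K_i) = 8.50/0.198 + 12.2/6.70 + 5.00/0.00642 = 823.6 d.
q = Δh / Σ(b_i/K_i) = 7.01 / 823.6 = 0.008512 m/day.
In each layer the seepage velocity is v_i = q/n_i, so the layer transit time is t_i = b_i·n_i / q:
  layer 1 (silty sand): t_1 = 8.50 × 0.24 / 0.008512 = 239.7 d
  layer 2 (medium sand): t_2 = 12.2 × 0.29 / 0.008512 = 415.7 d
  layer 3 (sandy clay): t_3 = 5.00 × 0.07 / 0.008512 = 41.12 d
Total t = Σ t_i = 696.4 days = 1.907 years.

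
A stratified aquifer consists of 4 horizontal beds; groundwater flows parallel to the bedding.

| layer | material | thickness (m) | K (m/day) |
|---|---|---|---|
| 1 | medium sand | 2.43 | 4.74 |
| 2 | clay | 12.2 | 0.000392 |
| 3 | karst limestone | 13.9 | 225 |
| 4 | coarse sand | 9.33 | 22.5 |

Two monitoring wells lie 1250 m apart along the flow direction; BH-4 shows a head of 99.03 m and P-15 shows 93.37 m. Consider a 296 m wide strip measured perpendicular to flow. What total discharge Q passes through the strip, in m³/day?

Flow is parallel to layering, so each bed carries its own Darcy discharge and the transmissivities add.
Σ(K_i·b_i) = 4.74×2.43 + 0.000392×12.2 + 225×13.9 + 22.5×9.33 = 3349 m²/day.
Hydraulic gradient i = (99.03 − 93.37) / 1250 = 5.66 / 1250 = 0.004528.
Q = Σ(K_i·b_i) · W · i = 3349 × 296 × 0.004528 = 4489 m³/day.

4490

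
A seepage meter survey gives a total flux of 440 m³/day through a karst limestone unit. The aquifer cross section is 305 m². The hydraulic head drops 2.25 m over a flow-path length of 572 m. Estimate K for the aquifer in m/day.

Hydraulic gradient i = Δh / L = 2.25 / 572 = 0.003934.
From Q = K·A·i, K = Q / (A·i) = 440 / (305.0 × 0.003934) = 366.7 m/day.

367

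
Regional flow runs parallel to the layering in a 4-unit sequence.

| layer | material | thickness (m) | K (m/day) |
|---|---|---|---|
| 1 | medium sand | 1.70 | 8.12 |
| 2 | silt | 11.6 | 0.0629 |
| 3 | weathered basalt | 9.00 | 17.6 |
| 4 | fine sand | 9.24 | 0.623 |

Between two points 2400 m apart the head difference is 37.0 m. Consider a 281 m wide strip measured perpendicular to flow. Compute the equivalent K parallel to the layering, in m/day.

Flow is parallel to layering, so each bed carries its own Darcy discharge and the transmissivities add.
Σ(K_i·b_i) = 8.12×1.70 + 0.0629×11.6 + 17.6×9.00 + 0.623×9.24 = 178.7 m²/day.
Total thickness b = 31.54 m, so K_eq = Σ(K_i·b_i)/b = 5.666 m/day.

5.67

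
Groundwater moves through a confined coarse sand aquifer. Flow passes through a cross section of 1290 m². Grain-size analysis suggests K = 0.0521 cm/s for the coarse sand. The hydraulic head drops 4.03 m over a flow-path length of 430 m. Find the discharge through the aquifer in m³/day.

544

Convert K: 0.0521 cm/s × 864 = 45.01 m/day.
Hydraulic gradient i = Δh / L = 4.03 / 430 = 0.009372.
Darcy's law: Q = K · A · i = 45.01 × 1290 × 0.009372 = 544.2 m³/day.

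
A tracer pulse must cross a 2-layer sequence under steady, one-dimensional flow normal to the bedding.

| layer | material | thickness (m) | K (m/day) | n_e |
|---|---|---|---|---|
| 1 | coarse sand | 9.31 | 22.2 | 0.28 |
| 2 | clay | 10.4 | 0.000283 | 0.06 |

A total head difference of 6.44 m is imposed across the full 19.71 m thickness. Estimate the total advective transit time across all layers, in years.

With flow normal to the layers, continuity requires the same specific discharge q through every layer.
Σ(b_i/K_i) = 9.31/22.2 + 10.4/0.000283 = 36750 d.
q = Δh / Σ(b_i/K_i) = 6.44 / 36750 = 0.0001752 m/day.
In each layer the seepage velocity is v_i = q/n_i, so the layer transit time is t_i = b_i·n_i / q:
  layer 1 (coarse sand): t_1 = 9.31 × 0.28 / 0.0001752 = 14876 d
  layer 2 (clay): t_2 = 10.4 × 0.06 / 0.0001752 = 3561 d
Total t = Σ t_i = 18436 days = 50.48 years.

50.5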